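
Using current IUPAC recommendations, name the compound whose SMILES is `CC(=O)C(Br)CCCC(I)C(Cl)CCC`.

3-bromo-8-chloro-7-iodoundecan-2-one

The longest chain bearing the carbonyl is 11 carbons long (undecane).
A ketone (C=O on an internal carbon) is the principal characteristic group, giving the suffix -one.
Choose the numbering such that numbering from this end puts the carbonyl group at C-2 rather than C-10.
That gives the carbonyl at C-2; a bromo group at C-3; a chloro group at C-8; an iodo group at C-7.
Substituent prefixes are cited in alphabetical order (multiplying prefixes like di-/tri- are ignored for ordering).
Putting it together: 3-bromo-8-chloro-7-iodoundecan-2-one.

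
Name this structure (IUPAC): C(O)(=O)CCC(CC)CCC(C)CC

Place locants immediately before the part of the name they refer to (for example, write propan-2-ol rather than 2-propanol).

4-ethyl-7-methylnonanoic acid

The longest carbon chain that includes the –COOH group has 9 carbons, so the parent hydride is nonane.
The highest-priority functional group is a carboxylic acid (terminal –COOH), so the name ends in -oic acid.
The numbering direction is chosen so that the carboxylic acid carbon is C-1 by definition.
That gives an ethyl group at C-4; a methyl group at C-7.
Prefixes are listed alphabetically: ethyl, methyl.
The name is 4-ethyl-7-methylnonanoic acid.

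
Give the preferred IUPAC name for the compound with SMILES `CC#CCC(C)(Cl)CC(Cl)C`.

The longest carbon chain that includes the multiple bond has 8 carbons, so the parent hydride is octane.
A C≡C triple bond in the chain gives the infix -yne-.
Number the chain so that numbering from this end puts the triple bond at C-2 rather than C-6.
That gives the triple bond between C-2 and C-3; chloro groups at C-5 and C-7; a methyl group at C-5.
Substituent prefixes are cited in alphabetical order (multiplying prefixes like di-/tri- are ignored for ordering).
The name is 5,7-dichloro-5-methyloct-2-yne.

5,7-dichloro-5-methyloct-2-yne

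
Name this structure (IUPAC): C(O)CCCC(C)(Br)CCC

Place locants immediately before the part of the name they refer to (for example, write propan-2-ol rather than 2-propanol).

5-bromo-5-methyloctan-1-ol

The longest chain bearing the –OH group is 8 carbons long (octane).
The principal characteristic group is an alcohol (–OH), named with the suffix -ol.
Number the chain so that numbering from this end puts the hydroxyl group at C-1 rather than C-8.
That gives the hydroxyl at C-1; a bromo group at C-5; a methyl group at C-5.
The substituents are ordered alphabetically, ignoring any di-/tri- multipliers.
Assembling the pieces gives 5-bromo-5-methyloctan-1-ol.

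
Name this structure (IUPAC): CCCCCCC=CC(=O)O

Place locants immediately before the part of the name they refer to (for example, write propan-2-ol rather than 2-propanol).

The longest chain bearing the –COOH group and the multiple bond is 9 carbons long (nonane).
The highest-priority functional group is a carboxylic acid (terminal –COOH), so the name ends in -oic acid.
There is one C=C double bond, indicated by the ending -ene.
The numbering direction is chosen so that the carboxylic acid carbon is C-1 by definition.
This places the double bond between C-2 and C-3.
Assembling the pieces gives non-2-enoic acid.

non-2-enoic acid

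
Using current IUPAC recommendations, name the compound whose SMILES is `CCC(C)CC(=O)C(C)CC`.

The longest carbon chain that includes the carbonyl has 8 carbons, so the parent hydride is octane.
The highest-priority functional group is a ketone (C=O on an internal carbon), so the name ends in -one.
Number the chain so that numbering from this end puts the carbonyl group at C-4 rather than C-5.
With this numbering: the carbonyl at C-4; methyl groups at C-3 and C-6.
Assembling the pieces gives 3,6-dimethyloctan-4-one.

3,6-dimethyloctan-4-one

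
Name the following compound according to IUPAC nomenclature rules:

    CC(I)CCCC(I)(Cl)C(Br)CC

The parent chain contains 9 carbons (nonane).
The numbering direction is chosen so that the substituent locant set {2,6,6,7} is lower than {3,4,4,8} at the first point of difference.
This places a bromo group at C-7; a chloro group at C-6; iodo groups at C-2 and C-6.
The substituents are ordered alphabetically, ignoring any di-/tri- multipliers.
The name is 7-bromo-6-chloro-2,6-diiodononane.

7-bromo-6-chloro-2,6-diiodononane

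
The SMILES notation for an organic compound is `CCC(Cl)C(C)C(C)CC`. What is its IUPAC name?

3-chloro-4,5-dimethylheptane

The longest continuous carbon chain has 7 atoms, so the parent hydride is heptane.
The numbering direction is chosen so that the locant sets are identical either way, so the alphabetically earlier chloro substituent takes the lower locant (3 rather than 5).
That gives a chloro group at C-3; methyl groups at C-4 and C-5.
Prefixes are listed alphabetically: chloro, methyl.
Assembling the pieces gives 3-chloro-4,5-dimethylheptane.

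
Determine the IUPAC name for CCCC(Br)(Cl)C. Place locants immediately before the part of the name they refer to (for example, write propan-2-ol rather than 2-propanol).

The longest continuous carbon chain has 5 atoms, so the parent hydride is pentane.
The numbering direction is chosen so that the substituent locant set {2,2} is lower than {4,4} at the first point of difference.
With this numbering: a bromo group at C-2; a chloro group at C-2.
Substituent prefixes are cited in alphabetical order (multiplying prefixes like di-/tri- are ignored for ordering).
Putting it together: 2-bromo-2-chloropentane.

2-bromo-2-chloropentane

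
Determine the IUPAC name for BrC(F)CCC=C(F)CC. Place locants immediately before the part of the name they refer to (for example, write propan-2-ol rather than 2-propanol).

Counting along the main chain through the multiple bond gives 7 carbons: the parent is heptane.
A C=C double bond in the chain gives the infix -ene-.
Number the chain so that numbering from this end puts the double bond at C-3 rather than C-4.
With this numbering: the double bond between C-3 and C-4; a bromo group at C-7; fluoro groups at C-3 and C-7.
The substituents are ordered alphabetically, ignoring any di-/tri- multipliers.
Assembling the pieces gives 7-bromo-3,7-difluorohept-3-ene.

7-bromo-3,7-difluorohept-3-ene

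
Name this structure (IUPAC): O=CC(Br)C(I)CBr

2,4-dibromo-3-iodobutanal

The longest carbon chain that includes the –CHO group has 4 carbons, so the parent hydride is butane.
The principal characteristic group is an aldehyde (terminal –CHO), named with the suffix -al.
Choose the numbering such that the aldehyde carbon is C-1 by definition.
This places bromo groups at C-2 and C-4; an iodo group at C-3.
Prefixes are listed alphabetically: bromo, iodo.
The name is 2,4-dibromo-3-iodobutanal.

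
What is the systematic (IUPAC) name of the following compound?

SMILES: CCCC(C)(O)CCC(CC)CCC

7-ethyl-4-methyldecan-4-ol

The longest chain bearing the –OH group is 10 carbons long (decane).
The highest-priority functional group is an alcohol (–OH), so the name ends in -ol.
The numbering direction is chosen so that numbering from this end puts the hydroxyl group at C-4 rather than C-7.
That gives the hydroxyl at C-4; an ethyl group at C-7; a methyl group at C-4.
The substituents are ordered alphabetically, ignoring any di-/tri- multipliers.
Putting it together: 7-ethyl-4-methyldecan-4-ol.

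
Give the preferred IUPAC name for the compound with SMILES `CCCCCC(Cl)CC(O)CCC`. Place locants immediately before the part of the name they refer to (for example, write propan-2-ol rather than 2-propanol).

6-chloroundecan-4-ol

The longest carbon chain that includes the –OH group has 11 carbons, so the parent hydride is undecane.
An alcohol (–OH) is the principal characteristic group, giving the suffix -ol.
Number the chain so that numbering from this end puts the hydroxyl group at C-4 rather than C-8.
With this numbering: the hydroxyl at C-4; a chloro group at C-6.
Assembling the pieces gives 6-chloroundecan-4-ol.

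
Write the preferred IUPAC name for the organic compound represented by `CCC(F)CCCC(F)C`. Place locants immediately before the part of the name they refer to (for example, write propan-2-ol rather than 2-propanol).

The parent chain contains 8 carbons (octane).
Choose the numbering such that the substituent locant set {2,6} is lower than {3,7} at the first point of difference.
This places fluoro groups at C-2 and C-6.
The name is 2,6-difluorooctane.

2,6-difluorooctane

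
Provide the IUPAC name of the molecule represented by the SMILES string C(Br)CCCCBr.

The longest carbon chain is 5 atoms: the parent is pentane.
Numbering from either end gives identical locants here.
With this numbering: bromo groups at C-1 and C-5.
Putting it together: 1,5-dibromopentane.

1,5-dibromopentane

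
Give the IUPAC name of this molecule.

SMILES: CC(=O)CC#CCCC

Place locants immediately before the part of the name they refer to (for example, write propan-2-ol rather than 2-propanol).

Counting along the main chain through the carbonyl and the multiple bond gives 8 carbons: the parent is octane.
The principal characteristic group is a ketone (C=O on an internal carbon), named with the suffix -one.
The chain contains a C≡C triple bond, so the unsaturation ending is -yne.
Number the chain so that numbering from this end puts the carbonyl group at C-2 rather than C-7.
That gives the carbonyl at C-2; the triple bond between C-4 and C-5.
Putting it together: oct-4-yn-2-one.

oct-4-yn-2-one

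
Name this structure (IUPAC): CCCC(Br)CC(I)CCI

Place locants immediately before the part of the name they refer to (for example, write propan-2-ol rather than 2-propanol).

5-bromo-1,3-diiodooctane

The longest carbon chain is 8 atoms: the parent is octane.
Number the chain so that the substituent locant set {1,3,5} is lower than {4,6,8} at the first point of difference.
This places a bromo group at C-5; iodo groups at C-1 and C-3.
The substituents are ordered alphabetically, ignoring any di-/tri- multipliers.
Putting it together: 5-bromo-1,3-diiodooctane.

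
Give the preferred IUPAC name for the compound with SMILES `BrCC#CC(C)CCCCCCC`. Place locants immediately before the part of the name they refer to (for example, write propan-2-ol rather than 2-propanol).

1-bromo-4-methylundec-2-yne

The longest chain bearing the multiple bond is 11 carbons long (undecane).
The chain contains a C≡C triple bond, so the unsaturation ending is -yne.
Number the chain so that numbering from this end puts the triple bond at C-2 rather than C-9.
This places the triple bond between C-2 and C-3; a bromo group at C-1; a methyl group at C-4.
Substituent prefixes are cited in alphabetical order (multiplying prefixes like di-/tri- are ignored for ordering).
Putting it together: 1-bromo-4-methylundec-2-yne.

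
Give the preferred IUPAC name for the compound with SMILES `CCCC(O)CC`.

hexan-3-ol

The longest chain bearing the –OH group is 6 carbons long (hexane).
The highest-priority functional group is an alcohol (–OH), so the name ends in -ol.
Choose the numbering such that numbering from this end puts the hydroxyl group at C-3 rather than C-4.
With this numbering: the hydroxyl at C-3.
Assembling the pieces gives hexan-3-ol.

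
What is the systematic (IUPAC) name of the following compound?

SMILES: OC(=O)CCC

The longest chain bearing the –COOH group is 4 carbons long (butane).
A carboxylic acid (terminal –COOH) is the principal characteristic group, giving the suffix -oic acid.
The numbering direction is chosen so that the carboxylic acid carbon is C-1 by definition.
Putting it together: butanoic acid.

butanoic acid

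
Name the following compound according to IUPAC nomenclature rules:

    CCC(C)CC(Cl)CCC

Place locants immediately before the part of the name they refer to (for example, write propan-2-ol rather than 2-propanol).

5-chloro-3-methyloctane

The longest continuous carbon chain has 8 atoms, so the parent hydride is octane.
Choose the numbering such that the substituent locant set {3,5} is lower than {4,6} at the first point of difference.
With this numbering: a chloro group at C-5; a methyl group at C-3.
Prefixes are listed alphabetically: chloro, methyl.
The name is 5-chloro-3-methyloctane.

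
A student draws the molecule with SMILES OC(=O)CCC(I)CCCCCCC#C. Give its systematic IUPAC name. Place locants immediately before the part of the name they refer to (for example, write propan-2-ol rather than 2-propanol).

4-iodododec-11-ynoic acid

The longest carbon chain that includes the –COOH group and the multiple bond has 12 carbons, so the parent hydride is dodecane.
The highest-priority functional group is a carboxylic acid (terminal –COOH), so the name ends in -oic acid.
The chain contains a C≡C triple bond, so the unsaturation ending is -yne.
Number the chain so that the carboxylic acid carbon is C-1 by definition.
This places the triple bond between C-11 and C-12; an iodo group at C-4.
Putting it together: 4-iodododec-11-ynoic acid.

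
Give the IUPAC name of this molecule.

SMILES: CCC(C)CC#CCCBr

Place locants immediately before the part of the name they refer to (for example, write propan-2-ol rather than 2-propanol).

1-bromo-6-methyloct-3-yne

The longest carbon chain that includes the multiple bond has 8 carbons, so the parent hydride is octane.
The chain contains a C≡C triple bond, so the unsaturation ending is -yne.
Choose the numbering such that numbering from this end puts the triple bond at C-3 rather than C-5.
With this numbering: the triple bond between C-3 and C-4; a bromo group at C-1; a methyl group at C-6.
Prefixes are listed alphabetically: bromo, methyl.
Putting it together: 1-bromo-6-methyloct-3-yne.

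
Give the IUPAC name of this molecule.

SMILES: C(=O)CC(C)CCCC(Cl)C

7-chloro-3-methyloctanal

Counting along the main chain through the –CHO group gives 8 carbons: the parent is octane.
The principal characteristic group is an aldehyde (terminal –CHO), named with the suffix -al.
Number the chain so that the aldehyde carbon is C-1 by definition.
With this numbering: a chloro group at C-7; a methyl group at C-3.
Prefixes are listed alphabetically: chloro, methyl.
Putting it together: 7-chloro-3-methyloctanal.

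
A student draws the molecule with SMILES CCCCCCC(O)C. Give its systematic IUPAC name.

The longest chain bearing the –OH group is 8 carbons long (octane).
An alcohol (–OH) is the principal characteristic group, giving the suffix -ol.
Number the chain so that numbering from this end puts the hydroxyl group at C-2 rather than C-7.
This places the hydroxyl at C-2.
Assembling the pieces gives octan-2-ol.

octan-2-ol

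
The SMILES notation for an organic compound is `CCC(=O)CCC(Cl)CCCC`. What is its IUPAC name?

The longest carbon chain that includes the carbonyl has 10 carbons, so the parent hydride is decane.
The principal characteristic group is a ketone (C=O on an internal carbon), named with the suffix -one.
Number the chain so that numbering from this end puts the carbonyl group at C-3 rather than C-8.
With this numbering: the carbonyl at C-3; a chloro group at C-6.
Putting it together: 6-chlorodecan-3-one.

6-chlorodecan-3-one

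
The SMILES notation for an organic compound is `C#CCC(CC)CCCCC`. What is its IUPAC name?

The longest chain bearing the multiple bond is 9 carbons long (nonane).
The chain contains a C≡C triple bond, so the unsaturation ending is -yne.
The numbering direction is chosen so that numbering from this end puts the triple bond at C-1 rather than C-8.
That gives the triple bond between C-1 and C-2; an ethyl group at C-4.
Putting it together: 4-ethylnon-1-yne.

4-ethylnon-1-yne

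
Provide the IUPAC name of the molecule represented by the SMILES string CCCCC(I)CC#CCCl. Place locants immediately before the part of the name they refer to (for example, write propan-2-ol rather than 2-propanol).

1-chloro-5-iodonon-2-yne

The longest chain bearing the multiple bond is 9 carbons long (nonane).
There is one C≡C triple bond, indicated by the ending -yne.
Number the chain so that numbering from this end puts the triple bond at C-2 rather than C-7.
That gives the triple bond between C-2 and C-3; a chloro group at C-1; an iodo group at C-5.
The substituents are ordered alphabetically, ignoring any di-/tri- multipliers.
The name is 1-chloro-5-iodonon-2-yne.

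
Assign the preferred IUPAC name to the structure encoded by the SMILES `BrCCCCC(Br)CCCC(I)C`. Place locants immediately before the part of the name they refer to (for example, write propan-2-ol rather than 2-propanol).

1,5-dibromo-9-iododecane

The longest carbon chain is 10 atoms: the parent is decane.
The numbering direction is chosen so that the substituent locant set {1,5,9} is lower than {2,6,10} at the first point of difference.
This places bromo groups at C-1 and C-5; an iodo group at C-9.
Substituent prefixes are cited in alphabetical order (multiplying prefixes like di-/tri- are ignored for ordering).
Assembling the pieces gives 1,5-dibromo-9-iododecane.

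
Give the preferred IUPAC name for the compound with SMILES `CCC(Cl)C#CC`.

4-chlorohex-2-yne

The longest chain bearing the multiple bond is 6 carbons long (hexane).
There is one C≡C triple bond, indicated by the ending -yne.
The numbering direction is chosen so that numbering from this end puts the triple bond at C-2 rather than C-4.
This places the triple bond between C-2 and C-3; a chloro group at C-4.
Assembling the pieces gives 4-chlorohex-2-yne.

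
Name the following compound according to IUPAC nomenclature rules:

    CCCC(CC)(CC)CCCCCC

4,4-diethyldecane

The parent chain contains 10 carbons (decane).
The numbering direction is chosen so that the substituent locant set {4,4} is lower than {7,7} at the first point of difference.
That gives two ethyl groups at C-4.
Assembling the pieces gives 4,4-diethyldecane.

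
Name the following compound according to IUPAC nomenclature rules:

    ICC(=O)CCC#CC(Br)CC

Counting along the main chain through the carbonyl and the multiple bond gives 9 carbons: the parent is nonane.
A ketone (C=O on an internal carbon) is the principal characteristic group, giving the suffix -one.
There is one C≡C triple bond, indicated by the ending -yne.
Choose the numbering such that numbering from this end puts the carbonyl group at C-2 rather than C-8.
With this numbering: the carbonyl at C-2; the triple bond between C-5 and C-6; a bromo group at C-7; an iodo group at C-1.
Substituent prefixes are cited in alphabetical order (multiplying prefixes like di-/tri- are ignored for ordering).
Assembling the pieces gives 7-bromo-1-iodonon-5-yn-2-one.

7-bromo-1-iodonon-5-yn-2-one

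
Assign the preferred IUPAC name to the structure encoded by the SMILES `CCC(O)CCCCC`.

octan-3-ol

The longest carbon chain that includes the –OH group has 8 carbons, so the parent hydride is octane.
An alcohol (–OH) is the principal characteristic group, giving the suffix -ol.
Number the chain so that numbering from this end puts the hydroxyl group at C-3 rather than C-6.
That gives the hydroxyl at C-3.
The name is octan-3-ol.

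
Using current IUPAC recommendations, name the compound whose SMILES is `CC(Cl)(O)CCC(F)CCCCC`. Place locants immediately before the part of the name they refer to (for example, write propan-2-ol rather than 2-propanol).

The longest chain bearing the –OH group is 10 carbons long (decane).
The highest-priority functional group is an alcohol (–OH), so the name ends in -ol.
Choose the numbering such that numbering from this end puts the hydroxyl group at C-2 rather than C-9.
With this numbering: the hydroxyl at C-2; a chloro group at C-2; a fluoro group at C-5.
The substituents are ordered alphabetically, ignoring any di-/tri- multipliers.
Assembling the pieces gives 2-chloro-5-fluorodecan-2-ol.

2-chloro-5-fluorodecan-2-ol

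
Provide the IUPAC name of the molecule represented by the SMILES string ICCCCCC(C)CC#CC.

Counting along the main chain through the multiple bond gives 10 carbons: the parent is decane.
There is one C≡C triple bond, indicated by the ending -yne.
Choose the numbering such that numbering from this end puts the triple bond at C-2 rather than C-8.
That gives the triple bond between C-2 and C-3; an iodo group at C-10; a methyl group at C-5.
The substituents are ordered alphabetically, ignoring any di-/tri- multipliers.
Putting it together: 10-iodo-5-methyldec-2-yne.

10-iodo-5-methyldec-2-yne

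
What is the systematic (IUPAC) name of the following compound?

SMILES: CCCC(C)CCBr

1-bromo-3-methylhexane

The longest continuous carbon chain has 6 atoms, so the parent hydride is hexane.
Choose the numbering such that the substituent locant set {1,3} is lower than {4,6} at the first point of difference.
This places a bromo group at C-1; a methyl group at C-3.
The substituents are ordered alphabetically, ignoring any di-/tri- multipliers.
Putting it together: 1-bromo-3-methylhexane.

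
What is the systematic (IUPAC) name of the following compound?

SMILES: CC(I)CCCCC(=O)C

7-iodooctan-2-one

The longest carbon chain that includes the carbonyl has 8 carbons, so the parent hydride is octane.
The highest-priority functional group is a ketone (C=O on an internal carbon), so the name ends in -one.
The numbering direction is chosen so that numbering from this end puts the carbonyl group at C-2 rather than C-7.
That gives the carbonyl at C-2; an iodo group at C-7.
The name is 7-iodooctan-2-one.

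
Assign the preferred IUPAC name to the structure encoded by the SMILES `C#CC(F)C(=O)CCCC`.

3-fluorooct-1-yn-4-one

Counting along the main chain through the carbonyl and the multiple bond gives 8 carbons: the parent is octane.
The highest-priority functional group is a ketone (C=O on an internal carbon), so the name ends in -one.
The chain contains a C≡C triple bond, so the unsaturation ending is -yne.
Choose the numbering such that numbering from this end puts the carbonyl group at C-4 rather than C-5.
With this numbering: the carbonyl at C-4; the triple bond between C-1 and C-2; a fluoro group at C-3.
The name is 3-fluorooct-1-yn-4-one.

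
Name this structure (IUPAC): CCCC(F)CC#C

4-fluorohept-1-yne

The longest chain bearing the multiple bond is 7 carbons long (heptane).
There is one C≡C triple bond, indicated by the ending -yne.
Choose the numbering such that numbering from this end puts the triple bond at C-1 rather than C-6.
That gives the triple bond between C-1 and C-2; a fluoro group at C-4.
Assembling the pieces gives 4-fluorohept-1-yne.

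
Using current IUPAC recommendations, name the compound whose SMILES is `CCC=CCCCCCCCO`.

undec-8-en-1-ol

Counting along the main chain through the –OH group and the multiple bond gives 11 carbons: the parent is undecane.
The highest-priority functional group is an alcohol (–OH), so the name ends in -ol.
The chain contains a C=C double bond, so the unsaturation ending is -ene.
Number the chain so that numbering from this end puts the hydroxyl group at C-1 rather than C-11.
This places the hydroxyl at C-1; the double bond between C-8 and C-9.
Assembling the pieces gives undec-8-en-1-ol.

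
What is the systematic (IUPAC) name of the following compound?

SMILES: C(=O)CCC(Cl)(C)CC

4-chloro-4-methylhexanal

The longest chain bearing the –CHO group is 6 carbons long (hexane).
The highest-priority functional group is an aldehyde (terminal –CHO), so the name ends in -al.
The numbering direction is chosen so that the aldehyde carbon is C-1 by definition.
With this numbering: a chloro group at C-4; a methyl group at C-4.
Substituent prefixes are cited in alphabetical order (multiplying prefixes like di-/tri- are ignored for ordering).
Putting it together: 4-chloro-4-methylhexanal.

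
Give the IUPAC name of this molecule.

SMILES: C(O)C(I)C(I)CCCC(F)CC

7-fluoro-2,3-diiodononan-1-ol

Counting along the main chain through the –OH group gives 9 carbons: the parent is nonane.
An alcohol (–OH) is the principal characteristic group, giving the suffix -ol.
Number the chain so that numbering from this end puts the hydroxyl group at C-1 rather than C-9.
This places the hydroxyl at C-1; a fluoro group at C-7; iodo groups at C-2 and C-3.
The substituents are ordered alphabetically, ignoring any di-/tri- multipliers.
Putting it together: 7-fluoro-2,3-diiodononan-1-ol.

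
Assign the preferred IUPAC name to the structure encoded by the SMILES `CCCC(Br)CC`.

3-bromohexane

The longest carbon chain is 6 atoms: the parent is hexane.
Choose the numbering such that the substituent locant set {3} is lower than {4} at the first point of difference.
This places a bromo group at C-3.
Putting it together: 3-bromohexane.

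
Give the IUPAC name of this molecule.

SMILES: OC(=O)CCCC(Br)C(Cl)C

The longest carbon chain that includes the –COOH group has 7 carbons, so the parent hydride is heptane.
A carboxylic acid (terminal –COOH) is the principal characteristic group, giving the suffix -oic acid.
The numbering direction is chosen so that the carboxylic acid carbon is C-1 by definition.
With this numbering: a bromo group at C-5; a chloro group at C-6.
Prefixes are listed alphabetically: bromo, chloro.
Assembling the pieces gives 5-bromo-6-chloroheptanoic acid.

5-bromo-6-chloroheptanoic acid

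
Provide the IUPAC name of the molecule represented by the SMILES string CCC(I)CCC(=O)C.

5-iodoheptan-2-one

The longest chain bearing the carbonyl is 7 carbons long (heptane).
The principal characteristic group is a ketone (C=O on an internal carbon), named with the suffix -one.
The numbering direction is chosen so that numbering from this end puts the carbonyl group at C-2 rather than C-6.
That gives the carbonyl at C-2; an iodo group at C-5.
Assembling the pieces gives 5-iodoheptan-2-one.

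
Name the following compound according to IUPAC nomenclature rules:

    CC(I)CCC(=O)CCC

7-iodooctan-4-one

Counting along the main chain through the carbonyl gives 8 carbons: the parent is octane.
A ketone (C=O on an internal carbon) is the principal characteristic group, giving the suffix -one.
The numbering direction is chosen so that numbering from this end puts the carbonyl group at C-4 rather than C-5.
This places the carbonyl at C-4; an iodo group at C-7.
Assembling the pieces gives 7-iodooctan-4-one.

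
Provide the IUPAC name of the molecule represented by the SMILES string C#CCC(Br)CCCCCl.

4-bromo-8-chlorooct-1-yne

Counting along the main chain through the multiple bond gives 8 carbons: the parent is octane.
The chain contains a C≡C triple bond, so the unsaturation ending is -yne.
Choose the numbering such that numbering from this end puts the triple bond at C-1 rather than C-7.
With this numbering: the triple bond between C-1 and C-2; a bromo group at C-4; a chloro group at C-8.
Substituent prefixes are cited in alphabetical order (multiplying prefixes like di-/tri- are ignored for ordering).
The name is 4-bromo-8-chlorooct-1-yne.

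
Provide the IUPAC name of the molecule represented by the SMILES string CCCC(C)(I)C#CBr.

The longest chain bearing the multiple bond is 6 carbons long (hexane).
There is one C≡C triple bond, indicated by the ending -yne.
The numbering direction is chosen so that numbering from this end puts the triple bond at C-1 rather than C-5.
That gives the triple bond between C-1 and C-2; a bromo group at C-1; an iodo group at C-3; a methyl group at C-3.
Prefixes are listed alphabetically: bromo, iodo, methyl.
The name is 1-bromo-3-iodo-3-methylhex-1-yne.

1-bromo-3-iodo-3-methylhex-1-yne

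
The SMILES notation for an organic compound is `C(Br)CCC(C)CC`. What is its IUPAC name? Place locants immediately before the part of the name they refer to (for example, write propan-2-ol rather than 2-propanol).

1-bromo-4-methylhexane

The longest continuous carbon chain has 6 atoms, so the parent hydride is hexane.
Choose the numbering such that the substituent locant set {1,4} is lower than {3,6} at the first point of difference.
That gives a bromo group at C-1; a methyl group at C-4.
Prefixes are listed alphabetically: bromo, methyl.
Assembling the pieces gives 1-bromo-4-methylhexane.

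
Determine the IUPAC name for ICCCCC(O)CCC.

8-iodooctan-4-ol

The longest carbon chain that includes the –OH group has 8 carbons, so the parent hydride is octane.
An alcohol (–OH) is the principal characteristic group, giving the suffix -ol.
Number the chain so that numbering from this end puts the hydroxyl group at C-4 rather than C-5.
With this numbering: the hydroxyl at C-4; an iodo group at C-8.
Putting it together: 8-iodooctan-4-ol.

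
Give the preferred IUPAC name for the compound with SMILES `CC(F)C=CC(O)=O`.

The longest chain bearing the –COOH group and the multiple bond is 5 carbons long (pentane).
A carboxylic acid (terminal –COOH) is the principal characteristic group, giving the suffix -oic acid.
A C=C double bond in the chain gives the infix -ene-.
Number the chain so that the carboxylic acid carbon is C-1 by definition.
This places the double bond between C-2 and C-3; a fluoro group at C-4.
Assembling the pieces gives 4-fluoropent-2-enoic acid.

4-fluoropent-2-enoic acid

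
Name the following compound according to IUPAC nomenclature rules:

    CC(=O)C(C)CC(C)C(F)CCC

6-fluoro-3,5-dimethylnonan-2-one

The longest chain bearing the carbonyl is 9 carbons long (nonane).
A ketone (C=O on an internal carbon) is the principal characteristic group, giving the suffix -one.
Choose the numbering such that numbering from this end puts the carbonyl group at C-2 rather than C-8.
With this numbering: the carbonyl at C-2; a fluoro group at C-6; methyl groups at C-3 and C-5.
Substituent prefixes are cited in alphabetical order (multiplying prefixes like di-/tri- are ignored for ordering).
Assembling the pieces gives 6-fluoro-3,5-dimethylnonan-2-one.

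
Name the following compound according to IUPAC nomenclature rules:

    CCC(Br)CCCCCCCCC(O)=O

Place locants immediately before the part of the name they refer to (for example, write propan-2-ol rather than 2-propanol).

Counting along the main chain through the –COOH group gives 12 carbons: the parent is dodecane.
A carboxylic acid (terminal –COOH) is the principal characteristic group, giving the suffix -oic acid.
Choose the numbering such that the carboxylic acid carbon is C-1 by definition.
This places a bromo group at C-10.
The name is 10-bromododecanoic acid.

10-bromododecanoic acid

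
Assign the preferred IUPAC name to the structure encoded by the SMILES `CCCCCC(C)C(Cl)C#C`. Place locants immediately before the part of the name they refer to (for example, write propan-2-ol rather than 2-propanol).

The longest carbon chain that includes the multiple bond has 9 carbons, so the parent hydride is nonane.
A C≡C triple bond in the chain gives the infix -yne-.
Choose the numbering such that numbering from this end puts the triple bond at C-1 rather than C-8.
With this numbering: the triple bond between C-1 and C-2; a chloro group at C-3; a methyl group at C-4.
The substituents are ordered alphabetically, ignoring any di-/tri- multipliers.
Putting it together: 3-chloro-4-methylnon-1-yne.

3-chloro-4-methylnon-1-yne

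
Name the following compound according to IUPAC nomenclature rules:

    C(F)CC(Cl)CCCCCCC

3-chloro-1-fluorodecane

The longest continuous carbon chain has 10 atoms, so the parent hydride is decane.
Choose the numbering such that the substituent locant set {1,3} is lower than {8,10} at the first point of difference.
This places a chloro group at C-3; a fluoro group at C-1.
Substituent prefixes are cited in alphabetical order (multiplying prefixes like di-/tri- are ignored for ordering).
The name is 3-chloro-1-fluorodecane.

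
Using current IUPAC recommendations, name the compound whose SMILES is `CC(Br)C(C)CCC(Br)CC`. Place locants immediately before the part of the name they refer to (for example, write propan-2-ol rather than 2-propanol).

The longest carbon chain is 8 atoms: the parent is octane.
Choose the numbering such that the substituent locant set {2,3,6} is lower than {3,6,7} at the first point of difference.
With this numbering: bromo groups at C-2 and C-6; a methyl group at C-3.
The substituents are ordered alphabetically, ignoring any di-/tri- multipliers.
Assembling the pieces gives 2,6-dibromo-3-methyloctane.

2,6-dibromo-3-methyloctane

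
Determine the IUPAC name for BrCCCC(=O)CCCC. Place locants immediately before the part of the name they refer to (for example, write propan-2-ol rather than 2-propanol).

1-bromooctan-4-one

The longest chain bearing the carbonyl is 8 carbons long (octane).
The highest-priority functional group is a ketone (C=O on an internal carbon), so the name ends in -one.
Number the chain so that numbering from this end puts the carbonyl group at C-4 rather than C-5.
With this numbering: the carbonyl at C-4; a bromo group at C-1.
The name is 1-bromooctan-4-one.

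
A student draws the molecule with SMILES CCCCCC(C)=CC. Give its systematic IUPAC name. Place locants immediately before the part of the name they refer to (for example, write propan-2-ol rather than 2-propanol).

The longest carbon chain that includes the multiple bond has 8 carbons, so the parent hydride is octane.
The chain contains a C=C double bond, so the unsaturation ending is -ene.
Number the chain so that numbering from this end puts the double bond at C-2 rather than C-6.
That gives the double bond between C-2 and C-3; a methyl group at C-3.
Assembling the pieces gives 3-methyloct-2-ene.

3-methyloct-2-ene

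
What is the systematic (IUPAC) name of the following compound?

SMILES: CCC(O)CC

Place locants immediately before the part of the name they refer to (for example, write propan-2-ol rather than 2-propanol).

The longest carbon chain that includes the –OH group has 5 carbons, so the parent hydride is pentane.
The principal characteristic group is an alcohol (–OH), named with the suffix -ol.
Both numbering directions give the same locant set; either may be used.
That gives the hydroxyl at C-3.
The name is pentan-3-ol.

pentan-3-ol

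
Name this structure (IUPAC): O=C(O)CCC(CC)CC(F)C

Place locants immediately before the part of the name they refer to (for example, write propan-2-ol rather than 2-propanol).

The longest chain bearing the –COOH group is 7 carbons long (heptane).
A carboxylic acid (terminal –COOH) is the principal characteristic group, giving the suffix -oic acid.
Number the chain so that the carboxylic acid carbon is C-1 by definition.
With this numbering: an ethyl group at C-4; a fluoro group at C-6.
Substituent prefixes are cited in alphabetical order (multiplying prefixes like di-/tri- are ignored for ordering).
Assembling the pieces gives 4-ethyl-6-fluoroheptanoic acid.

4-ethyl-6-fluoroheptanoic acid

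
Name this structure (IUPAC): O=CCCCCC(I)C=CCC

The longest carbon chain that includes the –CHO group and the multiple bond has 10 carbons, so the parent hydride is decane.
An aldehyde (terminal –CHO) is the principal characteristic group, giving the suffix -al.
A C=C double bond in the chain gives the infix -ene-.
Choose the numbering such that the aldehyde carbon is C-1 by definition.
This places the double bond between C-7 and C-8; an iodo group at C-6.
Assembling the pieces gives 6-iododec-7-enal.

6-iododec-7-enal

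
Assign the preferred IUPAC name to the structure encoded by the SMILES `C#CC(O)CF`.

The longest chain bearing the –OH group and the multiple bond is 4 carbons long (butane).
An alcohol (–OH) is the principal characteristic group, giving the suffix -ol.
The chain contains a C≡C triple bond, so the unsaturation ending is -yne.
Choose the numbering such that numbering from this end puts the hydroxyl group at C-2 rather than C-3.
This places the hydroxyl at C-2; the triple bond between C-3 and C-4; a fluoro group at C-1.
Putting it together: 1-fluorobut-3-yn-2-ol.

1-fluorobut-3-yn-2-ol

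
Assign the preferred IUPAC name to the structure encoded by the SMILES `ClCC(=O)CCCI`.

Counting along the main chain through the carbonyl gives 5 carbons: the parent is pentane.
The principal characteristic group is a ketone (C=O on an internal carbon), named with the suffix -one.
Choose the numbering such that numbering from this end puts the carbonyl group at C-2 rather than C-4.
With this numbering: the carbonyl at C-2; a chloro group at C-1; an iodo group at C-5.
Substituent prefixes are cited in alphabetical order (multiplying prefixes like di-/tri- are ignored for ordering).
Assembling the pieces gives 1-chloro-5-iodopentan-2-one.

1-chloro-5-iodopentan-2-one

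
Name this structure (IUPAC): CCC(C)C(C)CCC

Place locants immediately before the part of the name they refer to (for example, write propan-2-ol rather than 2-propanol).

3,4-dimethylheptane

The longest carbon chain is 7 atoms: the parent is heptane.
Number the chain so that the substituent locant set {3,4} is lower than {4,5} at the first point of difference.
That gives methyl groups at C-3 and C-4.
Assembling the pieces gives 3,4-dimethylheptane.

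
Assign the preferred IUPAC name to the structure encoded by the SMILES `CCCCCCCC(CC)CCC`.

4-ethylundecane

The longest continuous carbon chain has 11 atoms, so the parent hydride is undecane.
The numbering direction is chosen so that the substituent locant set {4} is lower than {8} at the first point of difference.
That gives an ethyl group at C-4.
Assembling the pieces gives 4-ethylundecane.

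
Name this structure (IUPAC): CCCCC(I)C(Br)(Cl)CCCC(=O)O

Counting along the main chain through the –COOH group gives 10 carbons: the parent is decane.
The principal characteristic group is a carboxylic acid (terminal –COOH), named with the suffix -oic acid.
The numbering direction is chosen so that the carboxylic acid carbon is C-1 by definition.
That gives a bromo group at C-5; a chloro group at C-5; an iodo group at C-6.
Substituent prefixes are cited in alphabetical order (multiplying prefixes like di-/tri- are ignored for ordering).
Assembling the pieces gives 5-bromo-5-chloro-6-iododecanoic acid.

5-bromo-5-chloro-6-iododecanoic acid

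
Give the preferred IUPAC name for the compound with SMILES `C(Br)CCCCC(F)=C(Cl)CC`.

The longest chain bearing the multiple bond is 9 carbons long (nonane).
A C=C double bond in the chain gives the infix -ene-.
Choose the numbering such that numbering from this end puts the double bond at C-3 rather than C-6.
With this numbering: the double bond between C-3 and C-4; a bromo group at C-9; a chloro group at C-3; a fluoro group at C-4.
The substituents are ordered alphabetically, ignoring any di-/tri- multipliers.
Assembling the pieces gives 9-bromo-3-chloro-4-fluoronon-3-ene.

9-bromo-3-chloro-4-fluoronon-3-ene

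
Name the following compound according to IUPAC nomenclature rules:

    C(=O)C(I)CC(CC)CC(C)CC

4-ethyl-2-iodo-6-methyloctanal

The longest chain bearing the –CHO group is 8 carbons long (octane).
The highest-priority functional group is an aldehyde (terminal –CHO), so the name ends in -al.
The numbering direction is chosen so that the aldehyde carbon is C-1 by definition.
With this numbering: an ethyl group at C-4; an iodo group at C-2; a methyl group at C-6.
Prefixes are listed alphabetically: ethyl, iodo, methyl.
Putting it together: 4-ethyl-2-iodo-6-methyloctanal.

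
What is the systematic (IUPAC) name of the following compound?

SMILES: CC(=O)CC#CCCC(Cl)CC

The longest chain bearing the carbonyl and the multiple bond is 10 carbons long (decane).
The highest-priority functional group is a ketone (C=O on an internal carbon), so the name ends in -one.
There is one C≡C triple bond, indicated by the ending -yne.
Choose the numbering such that numbering from this end puts the carbonyl group at C-2 rather than C-9.
This places the carbonyl at C-2; the triple bond between C-4 and C-5; a chloro group at C-8.
The name is 8-chlorodec-4-yn-2-one.

8-chlorodec-4-yn-2-one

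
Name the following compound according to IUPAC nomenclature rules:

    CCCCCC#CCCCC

undec-5-yne

The longest carbon chain that includes the multiple bond has 11 carbons, so the parent hydride is undecane.
The chain contains a C≡C triple bond, so the unsaturation ending is -yne.
The numbering direction is chosen so that numbering from this end puts the triple bond at C-5 rather than C-6.
With this numbering: the triple bond between C-5 and C-6.
The name is undec-5-yne.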